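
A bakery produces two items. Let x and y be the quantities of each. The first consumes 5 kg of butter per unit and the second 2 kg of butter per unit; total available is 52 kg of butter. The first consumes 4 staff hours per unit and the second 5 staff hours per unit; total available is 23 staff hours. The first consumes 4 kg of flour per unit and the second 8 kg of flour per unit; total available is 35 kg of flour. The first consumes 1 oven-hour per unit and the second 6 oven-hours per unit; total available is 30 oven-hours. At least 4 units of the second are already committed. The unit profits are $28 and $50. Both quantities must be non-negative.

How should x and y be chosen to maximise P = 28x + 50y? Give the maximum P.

Vertices and P = 28x + 50y:
  (0, 35/8) → P = 875/4
  (0, 4) → P = 200
  (3/4, 4) → P = 221

x = 3/4, y = 4, maximum P = 221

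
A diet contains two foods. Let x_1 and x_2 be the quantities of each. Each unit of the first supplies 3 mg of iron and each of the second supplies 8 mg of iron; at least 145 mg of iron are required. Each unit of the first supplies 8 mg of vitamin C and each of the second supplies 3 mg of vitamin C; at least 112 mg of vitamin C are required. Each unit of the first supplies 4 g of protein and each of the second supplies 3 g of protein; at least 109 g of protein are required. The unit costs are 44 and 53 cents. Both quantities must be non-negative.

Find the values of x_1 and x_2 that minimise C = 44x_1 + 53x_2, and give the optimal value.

x_1 = 19, x_2 = 11, minimum C = 1419

Extreme points and C = 44x_1 + 53x_2:
  (0, 112/3) → C = 5936/3
  (145/3, 0) → C = 6380/3
  (19, 11) → C = 1419
  (3/4, 106/3) → C = 5717/3
The feasible region is unbounded (it extends along (0, 1), (1, 0)), but C strictly increases along every unbounded feasible direction, so there is no improving ray and the minimum is attained at a vertex.

The optimum lies where 3x_1 + 8x_2 = 145 and 4x_1 + 3x_2 = 109.
Solving simultaneously gives x_1 = 19, x_2 = 11.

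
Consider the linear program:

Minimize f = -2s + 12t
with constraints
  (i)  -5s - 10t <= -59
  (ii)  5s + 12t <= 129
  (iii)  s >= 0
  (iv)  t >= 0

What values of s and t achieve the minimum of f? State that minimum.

s = 129/5, t = 0, minimum f = -258/5

At the optimal vertex, 5s + 12t = 129 and t = 0.
Solving simultaneously gives s = 129/5, t = 0.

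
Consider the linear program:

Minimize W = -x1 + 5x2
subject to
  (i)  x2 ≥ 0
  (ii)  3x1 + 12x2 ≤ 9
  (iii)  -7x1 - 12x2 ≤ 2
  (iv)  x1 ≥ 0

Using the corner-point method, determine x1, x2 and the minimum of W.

Extreme points and W = -x1 + 5x2:
  (3, 0) → W = -3
  (0, 0) → W = 0
  (0, 3/4) → W = 15/4

x1 = 3, x2 = 0, minimum W = -3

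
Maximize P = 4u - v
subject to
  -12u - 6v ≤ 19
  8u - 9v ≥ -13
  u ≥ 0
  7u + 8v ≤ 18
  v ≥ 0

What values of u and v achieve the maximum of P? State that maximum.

Vertices and P = 4u - v:
  (0, 13/9) → P = -13/9
  (58/127, 235/127) → P = -3/127
  (0, 0) → P = 0
  (18/7, 0) → P = 72/7

u = 18/7, v = 0, maximum P = 72/7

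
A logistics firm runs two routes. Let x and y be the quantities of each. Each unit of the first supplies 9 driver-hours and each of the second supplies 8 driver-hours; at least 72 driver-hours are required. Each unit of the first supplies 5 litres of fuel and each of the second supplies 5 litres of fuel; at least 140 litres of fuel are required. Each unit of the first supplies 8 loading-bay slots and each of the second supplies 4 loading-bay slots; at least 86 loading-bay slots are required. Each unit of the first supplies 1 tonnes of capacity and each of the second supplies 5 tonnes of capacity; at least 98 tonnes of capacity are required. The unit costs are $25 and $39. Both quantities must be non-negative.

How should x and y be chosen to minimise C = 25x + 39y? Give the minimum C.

x = 21/2, y = 35/2, minimum C = 945

Corner points and C = 25x + 39y:
  (0, 28) → C = 1092
  (98, 0) → C = 2450
  (21/2, 35/2) → C = 945
The feasible region is unbounded (it extends along (0, 1), (1, 0)), but C strictly increases along every unbounded feasible direction, so there is no improving ray and the minimum is attained at a vertex.

The optimum lies where 5x + 5y = 140 and x + 5y = 98.
Solving simultaneously gives x = 21/2, y = 35/2.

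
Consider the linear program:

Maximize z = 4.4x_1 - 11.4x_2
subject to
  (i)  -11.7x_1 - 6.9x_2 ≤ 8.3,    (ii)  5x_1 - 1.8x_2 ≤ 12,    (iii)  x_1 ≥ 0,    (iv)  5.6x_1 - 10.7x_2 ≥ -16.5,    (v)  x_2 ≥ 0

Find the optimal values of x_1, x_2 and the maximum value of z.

Vertices and z = 4.4x_1 - 11.4x_2:
  (7905/2171, 7485/2171) → z = -50547/2171
  (12/5, 0) → z = 264/25
  (0, 165/107) → z = -1881/107
  (0, 0) → z = 0

At the optimal vertex, 5x_1 - 1.8x_2 = 12 and x_2 = 0.
Solving simultaneously gives x_1 = 12/5, x_2 = 0.

x_1 = 2.4, x_2 = 0, maximum z = 10.56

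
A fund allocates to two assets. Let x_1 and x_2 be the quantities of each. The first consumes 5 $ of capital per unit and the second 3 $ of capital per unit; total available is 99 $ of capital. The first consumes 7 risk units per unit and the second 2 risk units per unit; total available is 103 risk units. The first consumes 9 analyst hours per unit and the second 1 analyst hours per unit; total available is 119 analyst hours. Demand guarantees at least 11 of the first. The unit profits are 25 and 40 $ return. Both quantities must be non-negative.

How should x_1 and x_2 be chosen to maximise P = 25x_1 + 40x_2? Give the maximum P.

The binding constraints are 7x_1 + 2x_2 = 103 and x_1 = 11.
Solving simultaneously gives x_1 = 11, x_2 = 13.

x_1 = 11, x_2 = 13, maximum P = 795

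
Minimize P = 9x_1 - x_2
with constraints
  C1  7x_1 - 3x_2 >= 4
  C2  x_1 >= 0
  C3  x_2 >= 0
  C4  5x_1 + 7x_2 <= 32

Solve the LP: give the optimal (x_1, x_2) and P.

Feasible corners and P = 9x_1 - x_2:
  (4/7, 0) → P = 36/7
  (31/16, 51/16) → P = 57/4
  (32/5, 0) → P = 288/5

x_1 = 4/7, x_2 = 0, minimum P = 36/7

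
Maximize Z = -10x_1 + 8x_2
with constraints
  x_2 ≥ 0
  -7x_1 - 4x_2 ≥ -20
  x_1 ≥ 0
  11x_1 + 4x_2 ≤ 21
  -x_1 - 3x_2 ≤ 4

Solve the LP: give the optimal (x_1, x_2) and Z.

x_1 = 0, x_2 = 5, maximum Z = 40

Vertices and Z = -10x_1 + 8x_2:
  (0, 0) → Z = 0
  (21/11, 0) → Z = -210/11
  (0, 5) → Z = 40
  (1/4, 73/16) → Z = 34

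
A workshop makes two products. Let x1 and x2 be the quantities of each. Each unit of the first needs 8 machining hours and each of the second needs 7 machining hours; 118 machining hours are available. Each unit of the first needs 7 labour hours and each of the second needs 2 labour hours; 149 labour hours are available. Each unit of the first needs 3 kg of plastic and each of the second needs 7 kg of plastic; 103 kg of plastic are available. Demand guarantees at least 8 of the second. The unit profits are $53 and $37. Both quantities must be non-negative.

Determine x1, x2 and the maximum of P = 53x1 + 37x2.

x1 = 31/4, x2 = 8, maximum P = 2827/4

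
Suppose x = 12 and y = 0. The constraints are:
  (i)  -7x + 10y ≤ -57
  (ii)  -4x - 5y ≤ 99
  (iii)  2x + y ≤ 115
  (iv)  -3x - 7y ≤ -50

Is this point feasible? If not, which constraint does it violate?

not feasible — violates (iv)

Constraint (iv): -3x - 7y = -36, which is not ≤ -50. All other constraints are satisfied.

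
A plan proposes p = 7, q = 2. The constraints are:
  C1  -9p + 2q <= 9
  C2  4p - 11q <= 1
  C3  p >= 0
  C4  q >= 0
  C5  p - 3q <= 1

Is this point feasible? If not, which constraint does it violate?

not feasible — violates C2

Constraint C2: 4p - 11q = 6, which is not ≤ 1. All other constraints are satisfied.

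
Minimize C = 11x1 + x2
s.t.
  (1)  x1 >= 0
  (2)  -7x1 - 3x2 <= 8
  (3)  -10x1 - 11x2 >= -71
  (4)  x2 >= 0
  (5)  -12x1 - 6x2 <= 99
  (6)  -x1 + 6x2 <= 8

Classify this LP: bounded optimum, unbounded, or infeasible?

Extreme points and C = 11x1 + x2:
  (0, 0) → C = 0
  (0, 4/3) → C = 4/3
  (71/10, 0) → C = 781/10
  (338/71, 151/71) → C = 3869/71
The feasible region has finitely many vertices and no improving ray; the minimum is 0 at (0, 0).

bounded optimum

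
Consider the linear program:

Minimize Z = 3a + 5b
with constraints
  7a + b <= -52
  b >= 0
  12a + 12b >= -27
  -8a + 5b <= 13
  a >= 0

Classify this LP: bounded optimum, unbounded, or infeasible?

The boundaries b = 0 and a = 0 meet at (0, 0), but that point violates 7a + b ≤ -52. Every candidate vertex is excluded by some other constraint, so the feasible region is empty.

infeasible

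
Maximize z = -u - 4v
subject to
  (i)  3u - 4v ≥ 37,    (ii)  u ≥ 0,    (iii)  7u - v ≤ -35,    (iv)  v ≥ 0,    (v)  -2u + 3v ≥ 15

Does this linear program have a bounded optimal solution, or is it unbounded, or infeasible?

infeasible

The boundaries 3u - 4v = 37 and -2u + 3v = 15 meet at (171, 119), but that point violates 7u - v ≤ -35. Every candidate vertex is excluded by some other constraint, so the feasible region is empty.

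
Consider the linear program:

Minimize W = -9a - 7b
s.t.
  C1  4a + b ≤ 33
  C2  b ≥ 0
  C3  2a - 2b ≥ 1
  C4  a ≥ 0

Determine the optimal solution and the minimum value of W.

Vertices and W = -9a - 7b:
  (33/4, 0) → W = -297/4
  (67/10, 31/5) → W = -1037/10
  (1/2, 0) → W = -9/2

a = 67/10, b = 31/5, minimum W = -1037/10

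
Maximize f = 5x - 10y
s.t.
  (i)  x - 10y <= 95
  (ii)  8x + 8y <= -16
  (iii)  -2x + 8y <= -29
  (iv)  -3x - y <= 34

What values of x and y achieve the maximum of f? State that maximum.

Extreme points and f = 5x - 10y:
  (75/11, -97/11) → f = 1345/11
  (-245/31, -319/31) → f = 1965/31
  (13/10, -33/10) → f = 79/2
  (-243/26, -155/26) → f = 335/26

x = 75/11, y = -97/11, maximum f = 1345/11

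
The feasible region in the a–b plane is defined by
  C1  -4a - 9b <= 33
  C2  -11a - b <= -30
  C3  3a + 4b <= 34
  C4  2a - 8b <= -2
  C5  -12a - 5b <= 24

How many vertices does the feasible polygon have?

Pairwise boundary intersections that survive every other constraint:
  (86/41, 284/41)
  (119/45, 41/45)
  (33/4, 37/16)

3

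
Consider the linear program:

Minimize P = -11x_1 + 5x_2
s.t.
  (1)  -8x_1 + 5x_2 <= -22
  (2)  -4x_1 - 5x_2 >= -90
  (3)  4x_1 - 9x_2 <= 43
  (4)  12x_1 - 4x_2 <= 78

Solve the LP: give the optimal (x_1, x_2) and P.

x_1 = 265/46, x_2 = -51/23, minimum P = -3425/46

Corner points and P = -11x_1 + 5x_2:
  (28/3, 158/15) → P = -50
  (-17/52, -64/13) → P = -1093/52
  (375/38, 192/19) → P = -2205/38
  (265/46, -51/23) → P = -3425/46

The optimum lies where 4x_1 - 9x_2 = 43 and 12x_1 - 4x_2 = 78.
Solving simultaneously gives x_1 = 265/46, x_2 = -51/23.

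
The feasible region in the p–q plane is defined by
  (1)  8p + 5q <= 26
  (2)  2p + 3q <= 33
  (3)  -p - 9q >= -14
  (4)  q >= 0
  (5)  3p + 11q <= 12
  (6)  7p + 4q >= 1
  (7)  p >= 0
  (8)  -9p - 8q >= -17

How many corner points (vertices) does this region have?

5

The feasible vertices (each the meet of two boundaries and inside every other half-plane) are:
  (1/7, 0)
  (17/9, 0)
  (0, 12/11)
  (91/75, 19/25)
  (0, 1/4)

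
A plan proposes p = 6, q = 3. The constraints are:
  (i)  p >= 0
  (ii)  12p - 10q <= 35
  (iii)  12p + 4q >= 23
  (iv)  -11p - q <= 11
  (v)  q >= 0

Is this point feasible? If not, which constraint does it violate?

Constraint (ii): 12p - 10q = 42, which is not ≤ 35. All other constraints are satisfied.

not feasible — violates (ii)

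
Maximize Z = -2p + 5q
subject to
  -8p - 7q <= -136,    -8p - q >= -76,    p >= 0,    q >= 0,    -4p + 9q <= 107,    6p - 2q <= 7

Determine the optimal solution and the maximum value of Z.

p = 277/46, q = 335/23, maximum Z = 1398/23

Feasible corners and Z = -2p + 5q:
  (19/4, 14) → Z = 121/2
  (321/58, 380/29) → Z = 1579/29
  (277/46, 335/23) → Z = 1398/23

The optimum lies where -4p + 9q = 107 and 6p - 2q = 7.
Solving simultaneously gives p = 277/46, q = 335/23.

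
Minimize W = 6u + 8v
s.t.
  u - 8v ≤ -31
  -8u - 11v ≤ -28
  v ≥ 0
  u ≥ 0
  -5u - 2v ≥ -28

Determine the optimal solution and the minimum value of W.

Vertices and W = 6u + 8v:
  (0, 31/8) → W = 31
  (27/7, 61/14) → W = 58
  (0, 14) → W = 112

At the optimal vertex, u - 8v = -31 and u = 0.
Solving simultaneously gives u = 0, v = 31/8.

u = 0, v = 31/8, minimum W = 31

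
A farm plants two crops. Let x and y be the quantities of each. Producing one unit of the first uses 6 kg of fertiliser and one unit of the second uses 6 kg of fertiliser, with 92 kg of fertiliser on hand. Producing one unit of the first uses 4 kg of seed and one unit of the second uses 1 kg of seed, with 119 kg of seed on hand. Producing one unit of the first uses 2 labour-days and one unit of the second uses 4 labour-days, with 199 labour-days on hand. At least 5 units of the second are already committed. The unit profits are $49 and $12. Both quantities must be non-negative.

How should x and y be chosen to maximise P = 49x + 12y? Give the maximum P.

x = 31/3, y = 5, maximum P = 1699/3

At the optimal vertex, 6x + 6y = 92 and y = 5.
Solving simultaneously gives x = 31/3, y = 5.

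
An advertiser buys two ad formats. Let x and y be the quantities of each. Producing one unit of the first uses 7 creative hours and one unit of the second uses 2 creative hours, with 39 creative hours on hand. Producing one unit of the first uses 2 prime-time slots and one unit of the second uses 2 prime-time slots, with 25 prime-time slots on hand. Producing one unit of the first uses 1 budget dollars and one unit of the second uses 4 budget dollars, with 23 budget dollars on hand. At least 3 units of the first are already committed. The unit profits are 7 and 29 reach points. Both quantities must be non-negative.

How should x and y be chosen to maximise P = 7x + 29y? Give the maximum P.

x = 3, y = 5, maximum P = 166

Vertices and P = 7x + 29y:
  (39/7, 0) → P = 39
  (3, 0) → P = 21
  (55/13, 61/13) → P = 2154/13
  (3, 5) → P = 166

The optimum lies where x + 4y = 23 and x = 3.
Solving simultaneously gives x = 3, y = 5.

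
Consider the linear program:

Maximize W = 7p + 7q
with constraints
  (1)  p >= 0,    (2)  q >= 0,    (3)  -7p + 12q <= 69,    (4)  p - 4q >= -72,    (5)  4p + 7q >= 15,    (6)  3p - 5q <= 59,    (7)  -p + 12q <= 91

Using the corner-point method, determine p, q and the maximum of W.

p = 1163/31, q = 332/31, maximum W = 10465/31

Extreme points and W = 7p + 7q:
  (0, 23/4) → W = 161/4
  (0, 15/7) → W = 15
  (15/4, 0) → W = 105/4
  (59/3, 0) → W = 413/3
  (11/3, 71/9) → W = 728/9
  (1163/31, 332/31) → W = 10465/31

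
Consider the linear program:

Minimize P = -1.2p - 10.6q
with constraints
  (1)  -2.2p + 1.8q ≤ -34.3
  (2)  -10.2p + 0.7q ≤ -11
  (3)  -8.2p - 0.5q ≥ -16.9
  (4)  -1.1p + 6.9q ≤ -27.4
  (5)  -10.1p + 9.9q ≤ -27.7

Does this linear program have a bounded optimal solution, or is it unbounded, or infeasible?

bounded optimum

Vertices and P = -1.2p - 10.6q:
  (-421/1682, -16283/841) → P = 864262/4205
  (4757/1586, -12204/793) → P = 48657/305
The feasible region has finitely many vertices and no improving ray; the minimum is 48657/305 at (4757/1586, -12204/793).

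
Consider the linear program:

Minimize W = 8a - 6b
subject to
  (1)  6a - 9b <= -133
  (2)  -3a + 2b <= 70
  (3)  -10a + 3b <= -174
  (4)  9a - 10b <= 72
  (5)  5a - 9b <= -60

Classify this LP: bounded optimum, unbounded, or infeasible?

unbounded

From the feasible point (655/24, 1187/36), moving in the direction (2, 3) keeps every constraint satisfied while W decreases without bound.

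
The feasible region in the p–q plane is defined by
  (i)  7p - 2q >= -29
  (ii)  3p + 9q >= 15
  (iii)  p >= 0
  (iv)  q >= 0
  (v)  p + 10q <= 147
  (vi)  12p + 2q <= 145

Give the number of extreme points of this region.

6

Pairwise boundary intersections that survive every other constraint:
  (0, 29/2)
  (1/18, 529/36)
  (0, 5/3)
  (5, 0)
  (145/12, 0)
  (578/59, 1619/118)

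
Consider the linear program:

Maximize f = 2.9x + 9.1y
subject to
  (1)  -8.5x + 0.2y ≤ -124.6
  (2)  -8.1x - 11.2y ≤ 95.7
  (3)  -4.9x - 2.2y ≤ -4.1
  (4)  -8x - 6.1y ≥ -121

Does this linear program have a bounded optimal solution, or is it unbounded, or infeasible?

Feasible corners and f = 2.9x + 9.1y:
  (68819/4841, -182271/9682) → f = -12595159/96820
  (78426/5345, 634/1069) → f = 1281412/26725
  (193897/4019, -174570/4019) → f = -10262857/40190
The feasible region has finitely many vertices and no improving ray; the maximum is 1281412/26725 at (78426/5345, 634/1069).

bounded optimum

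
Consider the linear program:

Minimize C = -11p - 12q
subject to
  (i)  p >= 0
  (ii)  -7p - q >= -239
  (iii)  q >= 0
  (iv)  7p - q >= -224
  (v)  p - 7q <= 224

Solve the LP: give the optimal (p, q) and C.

Corner points and C = -11p - 12q:
  (0, 0) → C = 0
  (0, 224) → C = -2688
  (239/7, 0) → C = -2629/7
  (15/14, 463/2) → C = -39057/14

At the optimal vertex, -7p - q = -239 and 7p - q = -224.
Solving simultaneously gives p = 15/14, q = 463/2.

p = 15/14, q = 463/2, minimum C = -39057/14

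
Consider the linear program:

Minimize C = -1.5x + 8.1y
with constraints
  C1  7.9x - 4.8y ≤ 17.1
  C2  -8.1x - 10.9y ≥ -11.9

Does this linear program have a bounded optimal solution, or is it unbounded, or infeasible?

From the feasible point (24351/12499, -4450/12499), moving in the direction (-4.8, -7.9) keeps every constraint satisfied while C decreases without bound.

unbounded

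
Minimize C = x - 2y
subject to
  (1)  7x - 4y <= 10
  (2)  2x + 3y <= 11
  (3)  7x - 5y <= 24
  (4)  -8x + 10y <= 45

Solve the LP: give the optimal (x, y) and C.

x = -25/44, y = 89/22, minimum C = -381/44

Vertices and C = x - 2y:
  (74/29, 57/29) → C = -40/29
  (-46/7, -14) → C = 150/7
  (-25/44, 89/22) → C = -381/44
The feasible region is unbounded (it extends along (-5, -4), (-5, -7)), but C strictly increases along every unbounded feasible direction, so there is no improving ray and the minimum is attained at a vertex.

The optimum lies where 2x + 3y = 11 and -8x + 10y = 45.
Solving simultaneously gives x = -25/44, y = 89/22.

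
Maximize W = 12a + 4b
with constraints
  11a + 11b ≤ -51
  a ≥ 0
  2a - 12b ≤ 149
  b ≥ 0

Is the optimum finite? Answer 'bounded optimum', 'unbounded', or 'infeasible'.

The boundaries 11a + 11b = -51 and a = 0 meet at (0, -51/11), but that point violates b ≥ 0. Every candidate vertex is excluded by some other constraint, so the feasible region is empty.

infeasible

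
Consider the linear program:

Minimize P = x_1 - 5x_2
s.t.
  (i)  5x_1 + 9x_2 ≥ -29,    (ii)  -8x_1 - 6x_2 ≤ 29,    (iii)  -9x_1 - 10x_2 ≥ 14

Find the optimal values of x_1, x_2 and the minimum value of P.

x_1 = -103/13, x_2 = 149/26, minimum P = -951/26

Feasible corners and P = x_1 - 5x_2:
  (-29/14, -29/14) → P = 58/7
  (164/31, -191/31) → P = 1119/31
  (-103/13, 149/26) → P = -951/26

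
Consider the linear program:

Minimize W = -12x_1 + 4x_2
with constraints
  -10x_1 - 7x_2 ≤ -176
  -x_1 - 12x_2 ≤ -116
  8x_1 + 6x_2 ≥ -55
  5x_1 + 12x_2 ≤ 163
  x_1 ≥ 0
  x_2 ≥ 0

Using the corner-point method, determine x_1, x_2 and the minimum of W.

x_1 = 47/4, x_2 = 139/16, minimum W = -425/4

Extreme points and W = -12x_1 + 4x_2:
  (1300/113, 984/113) → W = -11664/113
  (971/85, 150/17) → W = -8652/85
  (47/4, 139/16) → W = -425/4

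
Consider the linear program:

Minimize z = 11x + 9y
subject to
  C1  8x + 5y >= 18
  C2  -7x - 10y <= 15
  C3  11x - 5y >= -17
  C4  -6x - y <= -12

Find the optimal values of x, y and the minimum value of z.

Feasible corners and z = 11x + 9y:
  (17/3, -82/15) → z = 197/15
  (21/11, 6/11) → z = 285/11
  (43/41, 234/41) → z = 2579/41
The feasible region is unbounded (it extends along (5, 11), (10, -7)), but z strictly increases along every unbounded feasible direction, so there is no improving ray and the minimum is attained at a vertex.

The binding constraints are 8x + 5y = 18 and -7x - 10y = 15.
Solving simultaneously gives x = 17/3, y = -82/15.

x = 17/3, y = -82/15, minimum z = 197/15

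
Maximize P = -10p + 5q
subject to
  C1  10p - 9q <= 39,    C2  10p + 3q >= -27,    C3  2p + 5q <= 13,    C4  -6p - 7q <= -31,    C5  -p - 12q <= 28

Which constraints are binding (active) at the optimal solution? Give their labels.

Vertices and P = -10p + 5q:
  (78/17, 13/17) → P = -715/17
  (138/31, 19/31) → P = -1285/31
  (4, 1) → P = -35

The maximum is at (4, 1). Substituting into each constraint, equality holds for C3 and C4; the remaining constraints have slack.

C3 and C4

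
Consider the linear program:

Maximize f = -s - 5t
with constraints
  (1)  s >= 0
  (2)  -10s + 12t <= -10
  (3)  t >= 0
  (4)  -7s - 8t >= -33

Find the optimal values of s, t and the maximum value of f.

s = 1, t = 0, maximum f = -1

Vertices and f = -s - 5t:
  (1, 0) → f = -1
  (119/41, 65/41) → f = -444/41
  (33/7, 0) → f = -33/7

The optimum lies where -10s + 12t = -10 and t = 0.
Solving simultaneously gives s = 1, t = 0.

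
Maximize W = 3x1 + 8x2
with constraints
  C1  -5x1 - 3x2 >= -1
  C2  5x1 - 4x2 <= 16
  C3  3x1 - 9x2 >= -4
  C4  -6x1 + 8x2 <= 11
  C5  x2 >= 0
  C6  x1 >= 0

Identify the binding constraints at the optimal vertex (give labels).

C1 and C6

Corner points and W = 3x1 + 8x2:
  (1/5, 0) → W = 3/5
  (0, 1/3) → W = 8/3
  (0, 0) → W = 0

The maximum is at (0, 1/3). Substituting into each constraint, equality holds for C1 and C6; the remaining constraints have slack.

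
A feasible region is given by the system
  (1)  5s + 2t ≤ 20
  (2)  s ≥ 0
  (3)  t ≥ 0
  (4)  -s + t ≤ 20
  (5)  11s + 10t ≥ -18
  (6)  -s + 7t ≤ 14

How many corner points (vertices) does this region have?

Intersecting each pair of boundary lines and keeping only the points that satisfy every inequality leaves:
  (4, 0)
  (112/37, 90/37)
  (0, 0)
  (0, 2)

4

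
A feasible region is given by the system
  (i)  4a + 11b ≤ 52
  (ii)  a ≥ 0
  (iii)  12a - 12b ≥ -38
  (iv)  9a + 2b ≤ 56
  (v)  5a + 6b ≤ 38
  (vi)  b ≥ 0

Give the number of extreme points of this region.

The feasible vertices (each the meet of two boundaries and inside every other half-plane) are:
  (103/90, 194/45)
  (106/31, 108/31)
  (0, 19/6)
  (0, 0)
  (65/11, 31/22)
  (56/9, 0)

6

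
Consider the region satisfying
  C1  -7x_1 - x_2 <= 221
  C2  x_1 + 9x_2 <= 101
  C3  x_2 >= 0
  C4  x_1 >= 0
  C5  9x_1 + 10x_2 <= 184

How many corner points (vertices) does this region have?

4

The feasible vertices (each the meet of two boundaries and inside every other half-plane) are:
  (0, 101/9)
  (646/71, 725/71)
  (0, 0)
  (184/9, 0)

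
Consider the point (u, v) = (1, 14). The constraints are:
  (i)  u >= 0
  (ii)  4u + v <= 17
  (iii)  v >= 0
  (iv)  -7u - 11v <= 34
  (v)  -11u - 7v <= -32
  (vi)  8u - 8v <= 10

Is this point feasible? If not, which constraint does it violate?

not feasible — violates (ii)

Constraint (ii): 4u + v = 18, which is not ≤ 17. All other constraints are satisfied.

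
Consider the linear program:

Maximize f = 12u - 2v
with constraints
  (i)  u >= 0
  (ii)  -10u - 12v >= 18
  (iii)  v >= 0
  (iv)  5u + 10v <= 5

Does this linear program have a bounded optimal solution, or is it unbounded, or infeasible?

infeasible

The boundaries u = 0 and -10u - 12v = 18 meet at (0, -3/2), but that point violates v ≥ 0. Every candidate vertex is excluded by some other constraint, so the feasible region is empty.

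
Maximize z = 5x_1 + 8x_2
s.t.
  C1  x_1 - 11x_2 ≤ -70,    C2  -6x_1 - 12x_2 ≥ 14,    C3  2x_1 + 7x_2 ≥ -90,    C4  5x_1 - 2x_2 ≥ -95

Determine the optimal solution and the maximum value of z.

Extreme points and z = 5x_1 + 8x_2:
  (-497/39, 203/39) → z = -287/13
  (-905/53, 255/53) → z = -2485/53
  (-146/9, 125/18) → z = -230/9

At the optimal vertex, x_1 - 11x_2 = -70 and -6x_1 - 12x_2 = 14.
Solving simultaneously gives x_1 = -497/39, x_2 = 203/39.

x_1 = -497/39, x_2 = 203/39, maximum z = -287/13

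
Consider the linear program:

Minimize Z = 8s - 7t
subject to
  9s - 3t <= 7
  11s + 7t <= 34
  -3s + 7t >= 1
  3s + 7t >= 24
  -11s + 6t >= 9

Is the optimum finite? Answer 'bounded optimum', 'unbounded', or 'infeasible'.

From the feasible point (141/143, 43/13), moving in the direction (-7, 11) keeps every constraint satisfied while Z decreases without bound.

unbounded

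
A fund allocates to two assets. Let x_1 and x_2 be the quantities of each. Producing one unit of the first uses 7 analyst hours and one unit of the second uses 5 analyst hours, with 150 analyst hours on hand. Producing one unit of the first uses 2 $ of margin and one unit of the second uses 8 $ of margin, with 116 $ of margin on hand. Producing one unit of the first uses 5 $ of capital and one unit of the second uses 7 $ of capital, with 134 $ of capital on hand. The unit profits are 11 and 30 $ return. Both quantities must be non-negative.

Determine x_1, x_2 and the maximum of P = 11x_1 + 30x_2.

Corner points and P = 11x_1 + 30x_2:
  (0, 0) → P = 0
  (0, 29/2) → P = 435
  (150/7, 0) → P = 1650/7
  (95/6, 47/6) → P = 2455/6
  (10, 12) → P = 470

x_1 = 10, x_2 = 12, maximum P = 470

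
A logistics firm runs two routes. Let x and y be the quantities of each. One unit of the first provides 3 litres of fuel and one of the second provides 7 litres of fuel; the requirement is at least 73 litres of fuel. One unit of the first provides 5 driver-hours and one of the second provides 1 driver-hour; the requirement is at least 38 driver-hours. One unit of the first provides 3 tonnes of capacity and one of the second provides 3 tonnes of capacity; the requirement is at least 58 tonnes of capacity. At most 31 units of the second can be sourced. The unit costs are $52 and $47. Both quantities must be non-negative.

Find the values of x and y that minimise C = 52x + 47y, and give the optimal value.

x = 14/3, y = 44/3, minimum C = 932

Feasible corners and C = 52x + 47y:
  (73/3, 0) → C = 3796/3
  (187/12, 15/4) → C = 11839/12
  (14/3, 44/3) → C = 932
  (7/5, 31) → C = 7649/5
The feasible region is unbounded (it extends along (1, 0)), but C strictly increases along every unbounded feasible direction, so there is no improving ray and the minimum is attained at a vertex.

At the optimal vertex, 5x + y = 38 and 3x + 3y = 58.
Solving simultaneously gives x = 14/3, y = 44/3.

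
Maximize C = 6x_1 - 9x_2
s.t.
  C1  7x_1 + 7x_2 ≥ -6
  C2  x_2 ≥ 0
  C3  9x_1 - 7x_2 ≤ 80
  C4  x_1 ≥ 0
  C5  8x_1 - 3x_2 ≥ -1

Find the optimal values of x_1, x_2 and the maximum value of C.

x_1 = 80/9, x_2 = 0, maximum C = 160/3

Extreme points and C = 6x_1 - 9x_2:
  (80/9, 0) → C = 160/3
  (0, 0) → C = 0
  (0, 1/3) → C = -3
The feasible region is unbounded (it extends along (3, 8), (7, 9)), but C strictly decreases along every unbounded feasible direction, so there is no improving ray and the maximum is attained at a vertex.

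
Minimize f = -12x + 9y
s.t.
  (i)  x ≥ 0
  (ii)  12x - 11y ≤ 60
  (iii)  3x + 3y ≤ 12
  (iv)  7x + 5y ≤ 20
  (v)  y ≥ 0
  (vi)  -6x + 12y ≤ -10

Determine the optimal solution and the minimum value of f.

x = 20/7, y = 0, minimum f = -240/7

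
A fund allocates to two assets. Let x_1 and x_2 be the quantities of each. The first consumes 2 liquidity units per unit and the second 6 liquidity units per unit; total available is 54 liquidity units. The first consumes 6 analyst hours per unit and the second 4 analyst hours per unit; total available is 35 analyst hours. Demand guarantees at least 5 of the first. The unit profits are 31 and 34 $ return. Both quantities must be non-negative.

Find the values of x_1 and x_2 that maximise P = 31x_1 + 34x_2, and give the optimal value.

Extreme points and P = 31x_1 + 34x_2:
  (35/6, 0) → P = 1085/6
  (5, 0) → P = 155
  (5, 5/4) → P = 395/2

At the optimal vertex, 6x_1 + 4x_2 = 35 and x_1 = 5.
Solving simultaneously gives x_1 = 5, x_2 = 5/4.

x_1 = 5, x_2 = 5/4, maximum P = 395/2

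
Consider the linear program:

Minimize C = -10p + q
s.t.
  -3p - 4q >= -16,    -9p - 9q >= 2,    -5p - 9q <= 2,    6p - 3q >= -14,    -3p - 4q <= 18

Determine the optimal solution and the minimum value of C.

p = 0, q = -2/9, minimum C = -2/9

Corner points and C = -10p + q:
  (0, -2/9) → C = -2/9
  (-44/27, 38/27) → C = 478/27
  (-44/23, 58/69) → C = 1378/69

At the optimal vertex, -9p - 9q = 2 and -5p - 9q = 2.
Solving simultaneously gives p = 0, q = -2/9.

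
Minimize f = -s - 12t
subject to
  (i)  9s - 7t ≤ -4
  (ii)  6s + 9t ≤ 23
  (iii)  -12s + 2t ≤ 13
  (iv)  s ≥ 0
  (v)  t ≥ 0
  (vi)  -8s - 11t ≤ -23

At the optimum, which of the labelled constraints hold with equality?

(ii) and (iv)

Extreme points and f = -s - 12t:
  (125/123, 77/41) → f = -2897/123
  (117/155, 239/155) → f = -597/31
  (0, 23/9) → f = -92/3
  (0, 23/11) → f = -276/11

The minimum is at (0, 23/9). Substituting into each constraint, equality holds for (ii) and (iv); the remaining constraints have slack.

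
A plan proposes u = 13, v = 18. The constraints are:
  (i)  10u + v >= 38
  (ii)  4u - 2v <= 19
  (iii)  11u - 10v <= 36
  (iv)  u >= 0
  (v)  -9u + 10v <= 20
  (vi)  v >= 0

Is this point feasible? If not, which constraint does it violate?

not feasible — violates (v)

Constraint (v): -9u + 10v = 63, which is not ≤ 20. All other constraints are satisfied.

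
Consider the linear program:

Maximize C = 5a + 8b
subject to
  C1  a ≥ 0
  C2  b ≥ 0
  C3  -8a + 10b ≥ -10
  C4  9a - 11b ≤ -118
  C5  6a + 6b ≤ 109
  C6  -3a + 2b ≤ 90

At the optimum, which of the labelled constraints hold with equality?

C1 and C5

Feasible corners and C = 5a + 8b:
  (0, 118/11) → C = 944/11
  (0, 109/6) → C = 436/3
  (491/120, 563/40) → C = 15967/120

The maximum is at (0, 109/6). Substituting into each constraint, equality holds for C1 and C5; the remaining constraints have slack.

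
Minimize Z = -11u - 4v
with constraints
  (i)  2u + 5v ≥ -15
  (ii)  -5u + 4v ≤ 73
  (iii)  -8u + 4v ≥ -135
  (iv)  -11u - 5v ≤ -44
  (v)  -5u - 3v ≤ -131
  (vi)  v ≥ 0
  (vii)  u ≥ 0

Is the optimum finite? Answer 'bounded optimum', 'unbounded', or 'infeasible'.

Extreme points and Z = -11u - 4v:
  (208/3, 1259/12) → Z = -3547/3
  (61/7, 204/7) → Z = -1487/7
  (929/44, 373/44) → Z = -11711/44
The feasible region has finitely many vertices and no improving ray; the minimum is -3547/3 at (208/3, 1259/12).

bounded optimum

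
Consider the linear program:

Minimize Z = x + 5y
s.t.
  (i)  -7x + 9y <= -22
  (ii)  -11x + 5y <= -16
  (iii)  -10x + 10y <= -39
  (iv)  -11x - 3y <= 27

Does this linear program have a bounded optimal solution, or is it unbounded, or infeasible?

unbounded

From the feasible point (131/20, 53/20), moving in the direction (3, -11) keeps every constraint satisfied while Z decreases without bound.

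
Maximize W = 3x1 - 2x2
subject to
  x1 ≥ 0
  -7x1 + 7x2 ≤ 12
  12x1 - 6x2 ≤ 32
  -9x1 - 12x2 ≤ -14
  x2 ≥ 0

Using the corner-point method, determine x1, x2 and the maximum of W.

x1 = 8/3, x2 = 0, maximum W = 8

Vertices and W = 3x1 - 2x2:
  (0, 12/7) → W = -24/7
  (0, 7/6) → W = -7/3
  (148/21, 184/21) → W = 76/21
  (8/3, 0) → W = 8
  (14/9, 0) → W = 14/3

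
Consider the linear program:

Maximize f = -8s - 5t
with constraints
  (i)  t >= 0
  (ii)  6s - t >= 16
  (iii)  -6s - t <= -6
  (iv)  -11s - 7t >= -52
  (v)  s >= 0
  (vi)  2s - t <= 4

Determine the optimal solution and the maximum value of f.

s = 3, t = 2, maximum f = -34

At the optimal vertex, 6s - t = 16 and 2s - t = 4.
Solving simultaneously gives s = 3, t = 2.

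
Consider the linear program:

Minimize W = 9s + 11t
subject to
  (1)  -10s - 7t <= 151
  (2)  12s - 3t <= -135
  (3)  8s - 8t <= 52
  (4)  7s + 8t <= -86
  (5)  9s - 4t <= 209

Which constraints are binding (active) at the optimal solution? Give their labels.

(1) and (2)

Vertices and W = 9s + 11t:
  (-233/19, -77/19) → W = -2944/19
  (-606/31, 197/31) → W = -3287/31
  (-446/39, -29/39) → W = -4333/39

The minimum is at (-233/19, -77/19). Substituting into each constraint, equality holds for (1) and (2); the remaining constraints have slack.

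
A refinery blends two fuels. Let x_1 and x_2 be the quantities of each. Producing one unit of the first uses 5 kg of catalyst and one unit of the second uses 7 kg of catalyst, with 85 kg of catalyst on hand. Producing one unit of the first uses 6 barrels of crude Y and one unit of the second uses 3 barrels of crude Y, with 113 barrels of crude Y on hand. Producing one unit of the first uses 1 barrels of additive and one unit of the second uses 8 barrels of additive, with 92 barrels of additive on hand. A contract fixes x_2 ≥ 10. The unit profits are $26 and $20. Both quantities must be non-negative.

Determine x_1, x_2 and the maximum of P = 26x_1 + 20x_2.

x_1 = 3, x_2 = 10, maximum P = 278

Vertices and P = 26x_1 + 20x_2:
  (0, 23/2) → P = 230
  (0, 10) → P = 200
  (12/11, 125/11) → P = 2812/11
  (3, 10) → P = 278

The binding constraints are 5x_1 + 7x_2 = 85 and x_2 = 10.
Solving simultaneously gives x_1 = 3, x_2 = 10.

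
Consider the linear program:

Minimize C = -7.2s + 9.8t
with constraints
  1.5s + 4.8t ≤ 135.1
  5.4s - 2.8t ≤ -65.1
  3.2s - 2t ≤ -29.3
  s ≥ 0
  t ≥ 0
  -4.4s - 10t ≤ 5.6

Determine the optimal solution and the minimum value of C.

s = 0, t = 23.25, minimum C = 227.85

Corner points and C = -7.2s + 9.8t:
  (1645/753, 27573/1004) → C = 1272117/5020
  (0, 1351/48) → C = 66199/240
  (0, 93/4) → C = 4557/20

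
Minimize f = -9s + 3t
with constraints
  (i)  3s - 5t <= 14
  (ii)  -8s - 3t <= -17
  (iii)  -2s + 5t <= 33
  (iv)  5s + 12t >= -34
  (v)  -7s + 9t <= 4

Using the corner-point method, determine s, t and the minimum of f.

Vertices and f = -9s + 3t:
  (127/49, -61/49) → f = -1326/49
  (47, 127/5) → f = -1734/5
  (47/31, 151/93) → f = -272/31
  (277/17, 223/17) → f = -1824/17

s = 47, t = 127/5, minimum f = -1734/5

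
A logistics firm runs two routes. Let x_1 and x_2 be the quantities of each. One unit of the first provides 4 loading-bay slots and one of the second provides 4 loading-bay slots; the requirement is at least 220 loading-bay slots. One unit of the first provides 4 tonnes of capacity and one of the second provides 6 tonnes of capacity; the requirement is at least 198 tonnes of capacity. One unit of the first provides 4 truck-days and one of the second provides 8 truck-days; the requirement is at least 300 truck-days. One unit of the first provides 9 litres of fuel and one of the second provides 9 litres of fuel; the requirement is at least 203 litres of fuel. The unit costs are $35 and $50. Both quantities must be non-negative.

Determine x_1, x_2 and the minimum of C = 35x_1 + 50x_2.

Vertices and C = 35x_1 + 50x_2:
  (0, 55) → C = 2750
  (75, 0) → C = 2625
  (35, 20) → C = 2225
The feasible region is unbounded (it extends along (0, 1), (1, 0)), but C strictly increases along every unbounded feasible direction, so there is no improving ray and the minimum is attained at a vertex.

The optimum lies where 4x_1 + 4x_2 = 220 and 4x_1 + 8x_2 = 300.
Solving simultaneously gives x_1 = 35, x_2 = 20.

x_1 = 35, x_2 = 20, minimum C = 2225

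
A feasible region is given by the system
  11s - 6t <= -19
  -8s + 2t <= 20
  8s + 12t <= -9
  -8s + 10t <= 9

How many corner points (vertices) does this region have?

3

Of the 6 pairwise boundary intersections, those satisfying every inequality are:
  (-41/13, -34/13)
  (-68/31, -53/62)
  (-91/32, -11/8)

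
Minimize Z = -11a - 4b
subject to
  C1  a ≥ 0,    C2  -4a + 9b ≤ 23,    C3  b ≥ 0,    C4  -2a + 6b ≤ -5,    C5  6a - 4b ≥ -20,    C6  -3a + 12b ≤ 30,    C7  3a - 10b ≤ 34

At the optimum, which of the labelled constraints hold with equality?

C6 and C7

Extreme points and Z = -11a - 4b:
  (5/2, 0) → Z = -55/2
  (34/3, 0) → Z = -374/3
  (40, 25/2) → Z = -490
  (118, 32) → Z = -1426

The minimum is at (118, 32). Substituting into each constraint, equality holds for C6 and C7; the remaining constraints have slack.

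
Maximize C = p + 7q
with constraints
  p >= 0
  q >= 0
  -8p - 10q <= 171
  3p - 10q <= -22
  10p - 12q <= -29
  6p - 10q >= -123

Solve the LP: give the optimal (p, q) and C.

p = 593/14, q = 264/7, maximum C = 4289/14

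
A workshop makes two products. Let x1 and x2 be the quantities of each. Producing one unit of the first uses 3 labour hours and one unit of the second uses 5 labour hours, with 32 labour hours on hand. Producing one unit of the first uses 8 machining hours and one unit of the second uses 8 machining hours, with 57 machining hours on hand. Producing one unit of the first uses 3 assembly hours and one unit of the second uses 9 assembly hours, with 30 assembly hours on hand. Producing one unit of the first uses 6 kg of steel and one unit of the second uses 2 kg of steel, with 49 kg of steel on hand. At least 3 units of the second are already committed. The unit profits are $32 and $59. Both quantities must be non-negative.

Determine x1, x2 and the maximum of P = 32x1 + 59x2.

Vertices and P = 32x1 + 59x2:
  (0, 10/3) → P = 590/3
  (0, 3) → P = 177
  (1, 3) → P = 209

The optimum lies where 3x1 + 9x2 = 30 and x2 = 3.
Solving simultaneously gives x1 = 1, x2 = 3.

x1 = 1, x2 = 3, maximum P = 209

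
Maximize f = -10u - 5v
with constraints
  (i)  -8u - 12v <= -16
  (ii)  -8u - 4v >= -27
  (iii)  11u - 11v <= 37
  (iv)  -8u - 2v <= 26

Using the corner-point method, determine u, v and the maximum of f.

u = -43/10, v = 21/5, maximum f = 22

Extreme points and f = -10u - 5v:
  (31/11, -6/11) → f = -280/11
  (-43/10, 21/5) → f = 22
  (445/132, 1/132) → f = -135/4
  (-79/8, 53/2) → f = -135/4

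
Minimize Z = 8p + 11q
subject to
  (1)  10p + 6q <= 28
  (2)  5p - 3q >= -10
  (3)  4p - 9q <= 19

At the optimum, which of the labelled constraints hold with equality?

Vertices and Z = 8p + 11q:
  (2/5, 4) → Z = 236/5
  (61/19, -13/19) → Z = 345/19
  (-49/11, -45/11) → Z = -887/11

The minimum is at (-49/11, -45/11). Substituting into each constraint, equality holds for (2) and (3); the remaining constraints have slack.

(2) and (3)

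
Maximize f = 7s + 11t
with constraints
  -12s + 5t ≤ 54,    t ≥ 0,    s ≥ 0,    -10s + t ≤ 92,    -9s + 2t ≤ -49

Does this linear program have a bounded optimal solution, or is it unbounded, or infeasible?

From the feasible point (353/21, 358/7), moving in the direction (1, 0) keeps every constraint satisfied while f increases without bound.

unbounded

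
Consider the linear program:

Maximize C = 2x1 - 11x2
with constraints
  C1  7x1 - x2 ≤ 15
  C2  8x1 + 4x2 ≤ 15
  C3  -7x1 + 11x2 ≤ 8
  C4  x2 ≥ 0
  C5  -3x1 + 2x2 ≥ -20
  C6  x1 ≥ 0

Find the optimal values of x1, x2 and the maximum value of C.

Feasible corners and C = 2x1 - 11x2:
  (133/116, 169/116) → C = -1593/116
  (15/8, 0) → C = 15/4
  (0, 8/11) → C = -8
  (0, 0) → C = 0

The optimum lies where 8x1 + 4x2 = 15 and x2 = 0.
Solving simultaneously gives x1 = 15/8, x2 = 0.

x1 = 15/8, x2 = 0, maximum C = 15/4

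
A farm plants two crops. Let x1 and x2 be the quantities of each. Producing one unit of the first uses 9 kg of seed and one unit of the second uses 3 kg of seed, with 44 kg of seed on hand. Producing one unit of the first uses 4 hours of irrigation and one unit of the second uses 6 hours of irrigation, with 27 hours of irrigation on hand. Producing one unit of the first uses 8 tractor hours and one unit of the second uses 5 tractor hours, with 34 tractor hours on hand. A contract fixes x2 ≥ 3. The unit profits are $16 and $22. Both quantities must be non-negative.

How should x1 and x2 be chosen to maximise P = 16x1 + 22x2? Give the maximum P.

x1 = 9/4, x2 = 3, maximum P = 102

Corner points and P = 16x1 + 22x2:
  (0, 9/2) → P = 99
  (0, 3) → P = 66
  (9/4, 3) → P = 102

At the optimal vertex, 4x1 + 6x2 = 27 and x2 = 3.
Solving simultaneously gives x1 = 9/4, x2 = 3.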